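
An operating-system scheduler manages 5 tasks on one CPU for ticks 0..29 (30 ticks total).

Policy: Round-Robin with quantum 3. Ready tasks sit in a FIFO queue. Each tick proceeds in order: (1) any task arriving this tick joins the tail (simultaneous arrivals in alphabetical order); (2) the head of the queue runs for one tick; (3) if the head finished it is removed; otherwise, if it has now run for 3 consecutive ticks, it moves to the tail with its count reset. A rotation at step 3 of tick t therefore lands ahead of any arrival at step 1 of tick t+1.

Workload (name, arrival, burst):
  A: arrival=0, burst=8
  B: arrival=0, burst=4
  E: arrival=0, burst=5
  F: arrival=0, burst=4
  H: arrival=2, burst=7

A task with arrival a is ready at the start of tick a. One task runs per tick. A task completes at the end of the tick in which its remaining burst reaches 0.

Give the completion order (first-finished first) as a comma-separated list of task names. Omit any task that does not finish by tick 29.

completion order = B, E, F, A, H

t=0: queue=[A,B,E,F] q_used=0 → run A
t=1: queue=[A,B,E,F] q_used=1 → run A
t=2: queue=[A,B,E,F,H] q_used=2 → run A
t=3: queue=[B,E,F,H,A] q_used=0 → run B
t=4: queue=[B,E,F,H,A] q_used=1 → run B
t=5: queue=[B,E,F,H,A] q_used=2 → run B
t=6: queue=[E,F,H,A,B] q_used=0 → run E
t=7: queue=[E,F,H,A,B] q_used=1 → run E
t=8: queue=[E,F,H,A,B] q_used=2 → run E
t=9: queue=[F,H,A,B,E] q_used=0 → run F
t=10: queue=[F,H,A,B,E] q_used=1 → run F
t=11: queue=[F,H,A,B,E] q_used=2 → run F
t=12: queue=[H,A,B,E,F] q_used=0 → run H
t=13: queue=[H,A,B,E,F] q_used=1 → run H
t=14: queue=[H,A,B,E,F] q_used=2 → run H
t=15: queue=[A,B,E,F,H] q_used=0 → run A
t=16: queue=[A,B,E,F,H] q_used=1 → run A
t=17: queue=[A,B,E,F,H] q_used=2 → run A
t=18: queue=[B,E,F,H,A] q_used=0 → run B
t=19: queue=[E,F,H,A] q_used=0 → run E
t=20: queue=[E,F,H,A] q_used=1 → run E
t=21: queue=[F,H,A] q_used=0 → run F
t=22: queue=[H,A] q_used=0 → run H
t=23: queue=[H,A] q_used=1 → run H
t=24: queue=[H,A] q_used=2 → run H
t=25: queue=[A,H] q_used=0 → run A
t=26: queue=[A,H] q_used=1 → run A
t=27: queue=[H] q_used=0 → run H
t=28: (idle)
t=29: (idle)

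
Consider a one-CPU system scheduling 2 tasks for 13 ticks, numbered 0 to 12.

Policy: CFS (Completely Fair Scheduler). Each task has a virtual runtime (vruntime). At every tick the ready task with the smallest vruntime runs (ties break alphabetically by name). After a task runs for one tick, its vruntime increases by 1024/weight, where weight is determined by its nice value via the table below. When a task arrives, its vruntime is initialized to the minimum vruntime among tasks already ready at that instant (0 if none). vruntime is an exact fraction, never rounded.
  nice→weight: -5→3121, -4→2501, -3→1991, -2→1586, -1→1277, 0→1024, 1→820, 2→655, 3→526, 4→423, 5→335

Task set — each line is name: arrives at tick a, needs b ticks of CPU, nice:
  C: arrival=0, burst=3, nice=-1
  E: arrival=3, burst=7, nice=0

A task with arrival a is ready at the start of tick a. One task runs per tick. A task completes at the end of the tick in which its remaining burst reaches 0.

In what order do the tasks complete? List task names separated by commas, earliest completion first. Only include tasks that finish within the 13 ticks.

t=0: vr[C=0] → run C
t=1: vr[C=1024/1277] → run C
t=2: vr[C=2048/1277] → run C
t=3: vr[E=0] → run E
t=4: vr[E=1] → run E
t=5: vr[E=2] → run E
t=6: vr[E=3] → run E
t=7: vr[E=4] → run E
t=8: vr[E=5] → run E
t=9: vr[E=6] → run E
t=10: (idle)
t=11: (idle)
t=12: (idle)

completion order = C, E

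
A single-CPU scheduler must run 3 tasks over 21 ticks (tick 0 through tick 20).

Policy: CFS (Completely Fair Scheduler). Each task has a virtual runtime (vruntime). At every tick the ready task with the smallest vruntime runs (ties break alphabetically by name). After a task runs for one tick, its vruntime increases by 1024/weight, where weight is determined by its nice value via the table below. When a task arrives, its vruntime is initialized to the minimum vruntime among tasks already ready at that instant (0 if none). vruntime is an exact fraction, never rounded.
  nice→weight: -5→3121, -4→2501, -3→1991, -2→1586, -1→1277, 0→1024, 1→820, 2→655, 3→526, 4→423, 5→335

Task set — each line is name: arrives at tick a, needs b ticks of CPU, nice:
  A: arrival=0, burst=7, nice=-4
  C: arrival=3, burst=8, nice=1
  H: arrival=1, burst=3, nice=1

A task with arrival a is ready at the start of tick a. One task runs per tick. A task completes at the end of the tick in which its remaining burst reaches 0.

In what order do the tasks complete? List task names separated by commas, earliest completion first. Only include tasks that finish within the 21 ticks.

completion order = A, H, C

t=0: vr[A=0] → run A
t=1: vr[A=1024/2501 H=1024/2501] → run A
t=2: vr[A=2048/2501 H=1024/2501] → run H
t=3: vr[A=2048/2501 C=2048/2501 H=20736/12505] → run A
t=4: vr[A=3072/2501 C=2048/2501 H=20736/12505] → run C
t=5: vr[A=3072/2501 C=25856/12505 H=20736/12505] → run A
t=6: vr[A=4096/2501 C=25856/12505 H=20736/12505] → run A
t=7: vr[A=5120/2501 C=25856/12505 H=20736/12505] → run H
t=8: vr[A=5120/2501 C=25856/12505 H=36352/12505] → run A
t=9: vr[A=6144/2501 C=25856/12505 H=36352/12505] → run C
t=10: vr[A=6144/2501 C=41472/12505 H=36352/12505] → run A
t=11: vr[C=41472/12505 H=36352/12505] → run H
t=12: vr[C=41472/12505] → run C
t=13: vr[C=57088/12505] → run C
t=14: vr[C=72704/12505] → run C
t=15: vr[C=17664/2501] → run C
t=16: vr[C=103936/12505] → run C
t=17: vr[C=119552/12505] → run C
t=18: (idle)
t=19: (idle)
t=20: (idle)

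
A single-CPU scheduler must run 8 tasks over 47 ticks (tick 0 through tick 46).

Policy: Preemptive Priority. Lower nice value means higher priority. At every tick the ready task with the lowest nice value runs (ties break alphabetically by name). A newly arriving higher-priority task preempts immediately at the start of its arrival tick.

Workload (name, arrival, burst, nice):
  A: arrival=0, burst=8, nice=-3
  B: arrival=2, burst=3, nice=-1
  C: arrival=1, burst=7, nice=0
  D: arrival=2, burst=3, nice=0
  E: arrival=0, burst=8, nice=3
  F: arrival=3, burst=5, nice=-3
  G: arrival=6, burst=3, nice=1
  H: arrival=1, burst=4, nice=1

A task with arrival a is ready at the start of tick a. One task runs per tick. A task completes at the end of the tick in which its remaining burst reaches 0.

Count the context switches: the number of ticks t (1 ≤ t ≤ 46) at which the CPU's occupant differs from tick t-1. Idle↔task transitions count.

context switches = 8

t=0: ready={A,E} → run A
t=1: ready={A,C,E,H} → run A
t=2: ready={A,B,C,D,E,H} → run A
t=3: ready={A,B,C,D,E,F,H} → run A
t=4: ready={A,B,C,D,E,F,H} → run A
t=5: ready={A,B,C,D,E,F,H} → run A
t=6: ready={A,B,C,D,E,F,G,H} → run A
t=7: ready={A,B,C,D,E,F,G,H} → run A
t=8: ready={B,C,D,E,F,G,H} → run F
t=9: ready={B,C,D,E,F,G,H} → run F
t=10: ready={B,C,D,E,F,G,H} → run F
t=11: ready={B,C,D,E,F,G,H} → run F
t=12: ready={B,C,D,E,F,G,H} → run F
t=13: ready={B,C,D,E,G,H} → run B
t=14: ready={B,C,D,E,G,H} → run B
t=15: ready={B,C,D,E,G,H} → run B
t=16: ready={C,D,E,G,H} → run C
t=17: ready={C,D,E,G,H} → run C
t=18: ready={C,D,E,G,H} → run C
t=19: ready={C,D,E,G,H} → run C
t=20: ready={C,D,E,G,H} → run C
t=21: ready={C,D,E,G,H} → run C
t=22: ready={C,D,E,G,H} → run C
t=23: ready={D,E,G,H} → run D
t=24: ready={D,E,G,H} → run D
t=25: ready={D,E,G,H} → run D
t=26: ready={E,G,H} → run G
t=27: ready={E,G,H} → run G
t=28: ready={E,G,H} → run G
t=29: ready={E,H} → run H
t=30: ready={E,H} → run H
t=31: ready={E,H} → run H
t=32: ready={E,H} → run H
t=33: ready={E} → run E
t=34: ready={E} → run E
t=35: ready={E} → run E
t=36: ready={E} → run E
t=37: ready={E} → run E
t=38: ready={E} → run E
t=39: ready={E} → run E
t=40: ready={E} → run E
t=41: (idle)
t=42: (idle)
t=43: (idle)
t=44: (idle)
t=45: (idle)
t=46: (idle)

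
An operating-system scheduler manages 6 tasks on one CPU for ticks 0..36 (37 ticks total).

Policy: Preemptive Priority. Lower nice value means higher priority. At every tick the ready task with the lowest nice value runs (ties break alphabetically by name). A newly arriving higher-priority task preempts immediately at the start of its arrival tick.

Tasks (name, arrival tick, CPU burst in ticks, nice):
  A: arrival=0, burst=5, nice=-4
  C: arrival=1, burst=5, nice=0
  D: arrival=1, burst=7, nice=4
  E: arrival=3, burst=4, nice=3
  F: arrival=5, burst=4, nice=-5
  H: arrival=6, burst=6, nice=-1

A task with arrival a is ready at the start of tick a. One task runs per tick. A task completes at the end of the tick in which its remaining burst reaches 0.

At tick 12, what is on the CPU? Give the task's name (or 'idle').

t=0: ready={A} → run A
t=1: ready={A,C,D} → run A
t=2: ready={A,C,D} → run A
t=3: ready={A,C,D,E} → run A
t=4: ready={A,C,D,E} → run A
t=5: ready={C,D,E,F} → run F
t=6: ready={C,D,E,F,H} → run F
t=7: ready={C,D,E,F,H} → run F
t=8: ready={C,D,E,F,H} → run F
t=9: ready={C,D,E,H} → run H
t=10: ready={C,D,E,H} → run H
t=11: ready={C,D,E,H} → run H
t=12: ready={C,D,E,H} → run H
t=13: ready={C,D,E,H} → run H
t=14: ready={C,D,E,H} → run H
t=15: ready={C,D,E} → run C
t=16: ready={C,D,E} → run C
t=17: ready={C,D,E} → run C
t=18: ready={C,D,E} → run C
t=19: ready={C,D,E} → run C
t=20: ready={D,E} → run E
t=21: ready={D,E} → run E
t=22: ready={D,E} → run E
t=23: ready={D,E} → run E
t=24: ready={D} → run D
t=25: ready={D} → run D
t=26: ready={D} → run D
t=27: ready={D} → run D
t=28: ready={D} → run D
t=29: ready={D} → run D
t=30: ready={D} → run D
t=31: (idle)
t=32: (idle)
t=33: (idle)
t=34: (idle)
t=35: (idle)
t=36: (idle)

running at tick 12 = H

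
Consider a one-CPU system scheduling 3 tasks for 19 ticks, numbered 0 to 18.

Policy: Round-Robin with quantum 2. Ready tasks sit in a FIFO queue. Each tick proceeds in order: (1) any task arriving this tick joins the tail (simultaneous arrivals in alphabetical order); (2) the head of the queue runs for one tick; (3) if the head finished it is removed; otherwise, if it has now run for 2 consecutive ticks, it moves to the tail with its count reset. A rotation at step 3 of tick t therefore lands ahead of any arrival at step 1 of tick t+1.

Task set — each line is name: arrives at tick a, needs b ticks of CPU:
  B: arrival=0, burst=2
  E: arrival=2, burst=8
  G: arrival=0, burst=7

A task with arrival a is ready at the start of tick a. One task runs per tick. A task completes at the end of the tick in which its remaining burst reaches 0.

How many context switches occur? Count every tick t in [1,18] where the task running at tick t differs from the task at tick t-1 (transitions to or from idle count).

context switches = 9

t=0: queue=[B,G] q_used=0 → run B
t=1: queue=[B,G] q_used=1 → run B
t=2: queue=[G,E] q_used=0 → run G
t=3: queue=[G,E] q_used=1 → run G
t=4: queue=[E,G] q_used=0 → run E
t=5: queue=[E,G] q_used=1 → run E
t=6: queue=[G,E] q_used=0 → run G
t=7: queue=[G,E] q_used=1 → run G
t=8: queue=[E,G] q_used=0 → run E
t=9: queue=[E,G] q_used=1 → run E
t=10: queue=[G,E] q_used=0 → run G
t=11: queue=[G,E] q_used=1 → run G
t=12: queue=[E,G] q_used=0 → run E
t=13: queue=[E,G] q_used=1 → run E
t=14: queue=[G,E] q_used=0 → run G
t=15: queue=[E] q_used=0 → run E
t=16: queue=[E] q_used=1 → run E
t=17: (idle)
t=18: (idle)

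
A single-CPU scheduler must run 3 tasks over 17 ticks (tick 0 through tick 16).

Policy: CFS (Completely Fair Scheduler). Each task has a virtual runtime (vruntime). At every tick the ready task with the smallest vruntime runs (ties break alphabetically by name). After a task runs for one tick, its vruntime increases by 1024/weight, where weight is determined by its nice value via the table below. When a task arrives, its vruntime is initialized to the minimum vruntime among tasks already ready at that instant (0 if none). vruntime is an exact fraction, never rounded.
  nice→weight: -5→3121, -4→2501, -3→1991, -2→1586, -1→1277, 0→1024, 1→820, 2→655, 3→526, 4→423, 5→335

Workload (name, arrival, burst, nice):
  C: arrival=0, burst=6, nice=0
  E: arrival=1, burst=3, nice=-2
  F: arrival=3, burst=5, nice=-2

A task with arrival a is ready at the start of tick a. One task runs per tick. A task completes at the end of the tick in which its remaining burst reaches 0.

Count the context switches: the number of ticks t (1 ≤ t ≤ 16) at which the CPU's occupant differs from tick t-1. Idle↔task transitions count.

context switches = 11

t=0: vr[C=0] → run C
t=1: vr[C=1 E=1] → run C
t=2: vr[C=2 E=1] → run E
t=3: vr[C=2 E=1305/793 F=1305/793] → run E
t=4: vr[C=2 E=1817/793 F=1305/793] → run F
t=5: vr[C=2 E=1817/793 F=1817/793] → run C
t=6: vr[C=3 E=1817/793 F=1817/793] → run E
t=7: vr[C=3 F=1817/793] → run F
t=8: vr[C=3 F=2329/793] → run F
t=9: vr[C=3 F=2841/793] → run C
t=10: vr[C=4 F=2841/793] → run F
t=11: vr[C=4 F=3353/793] → run C
t=12: vr[C=5 F=3353/793] → run F
t=13: vr[C=5] → run C
t=14: (idle)
t=15: (idle)
t=16: (idle)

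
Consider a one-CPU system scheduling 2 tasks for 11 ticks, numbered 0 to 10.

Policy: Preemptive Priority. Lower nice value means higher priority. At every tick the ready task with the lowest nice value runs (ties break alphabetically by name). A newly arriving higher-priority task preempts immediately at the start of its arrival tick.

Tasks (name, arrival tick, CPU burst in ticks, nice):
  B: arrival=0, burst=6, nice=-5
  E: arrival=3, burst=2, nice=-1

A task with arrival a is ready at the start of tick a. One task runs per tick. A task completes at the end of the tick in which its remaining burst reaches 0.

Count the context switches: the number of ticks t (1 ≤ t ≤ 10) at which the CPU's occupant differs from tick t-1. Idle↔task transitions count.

context switches = 2

t=0: ready={B} → run B
t=1: ready={B} → run B
t=2: ready={B} → run B
t=3: ready={B,E} → run B
t=4: ready={B,E} → run B
t=5: ready={B,E} → run B
t=6: ready={E} → run E
t=7: ready={E} → run E
t=8: (idle)
t=9: (idle)
t=10: (idle)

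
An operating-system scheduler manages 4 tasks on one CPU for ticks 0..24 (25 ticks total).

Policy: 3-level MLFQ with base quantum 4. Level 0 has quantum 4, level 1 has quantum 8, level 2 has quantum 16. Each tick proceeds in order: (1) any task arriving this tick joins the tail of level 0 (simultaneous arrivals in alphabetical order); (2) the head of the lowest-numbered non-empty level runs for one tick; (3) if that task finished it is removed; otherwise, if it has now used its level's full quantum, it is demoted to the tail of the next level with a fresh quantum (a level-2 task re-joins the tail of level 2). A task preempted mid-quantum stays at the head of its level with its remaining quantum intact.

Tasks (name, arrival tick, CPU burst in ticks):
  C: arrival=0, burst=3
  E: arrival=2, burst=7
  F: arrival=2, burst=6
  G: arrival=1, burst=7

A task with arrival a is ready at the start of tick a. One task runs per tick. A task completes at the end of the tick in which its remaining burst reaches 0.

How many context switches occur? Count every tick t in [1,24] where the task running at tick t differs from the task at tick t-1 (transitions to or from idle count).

t=0: L0/L1/L2 = C/-/- → run C
t=1: L0/L1/L2 = CG/-/- → run C
t=2: L0/L1/L2 = CGEF/-/- → run C
t=3: L0/L1/L2 = GEF/-/- → run G
t=4: L0/L1/L2 = GEF/-/- → run G
t=5: L0/L1/L2 = GEF/-/- → run G
t=6: L0/L1/L2 = GEF/-/- → run G
t=7: L0/L1/L2 = EF/G/- → run E
t=8: L0/L1/L2 = EF/G/- → run E
t=9: L0/L1/L2 = EF/G/- → run E
t=10: L0/L1/L2 = EF/G/- → run E
t=11: L0/L1/L2 = F/GE/- → run F
t=12: L0/L1/L2 = F/GE/- → run F
t=13: L0/L1/L2 = F/GE/- → run F
t=14: L0/L1/L2 = F/GE/- → run F
t=15: L0/L1/L2 = -/GEF/- → run G
t=16: L0/L1/L2 = -/GEF/- → run G
t=17: L0/L1/L2 = -/GEF/- → run G
t=18: L0/L1/L2 = -/EF/- → run E
t=19: L0/L1/L2 = -/EF/- → run E
t=20: L0/L1/L2 = -/EF/- → run E
t=21: L0/L1/L2 = -/F/- → run F
t=22: L0/L1/L2 = -/F/- → run F
t=23: (idle)
t=24: (idle)

context switches = 7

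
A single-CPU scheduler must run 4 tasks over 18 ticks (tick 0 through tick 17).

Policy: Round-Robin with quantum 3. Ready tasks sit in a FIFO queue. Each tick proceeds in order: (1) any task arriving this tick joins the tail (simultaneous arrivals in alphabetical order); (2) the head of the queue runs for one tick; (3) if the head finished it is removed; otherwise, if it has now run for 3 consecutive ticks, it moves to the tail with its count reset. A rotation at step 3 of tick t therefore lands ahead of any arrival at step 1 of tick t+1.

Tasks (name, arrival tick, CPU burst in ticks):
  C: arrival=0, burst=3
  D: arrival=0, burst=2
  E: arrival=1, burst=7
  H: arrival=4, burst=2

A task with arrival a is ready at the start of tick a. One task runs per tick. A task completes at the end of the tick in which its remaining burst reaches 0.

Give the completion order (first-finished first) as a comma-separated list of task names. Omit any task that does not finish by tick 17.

t=0: queue=[C,D] q_used=0 → run C
t=1: queue=[C,D,E] q_used=1 → run C
t=2: queue=[C,D,E] q_used=2 → run C
t=3: queue=[D,E] q_used=0 → run D
t=4: queue=[D,E,H] q_used=1 → run D
t=5: queue=[E,H] q_used=0 → run E
t=6: queue=[E,H] q_used=1 → run E
t=7: queue=[E,H] q_used=2 → run E
t=8: queue=[H,E] q_used=0 → run H
t=9: queue=[H,E] q_used=1 → run H
t=10: queue=[E] q_used=0 → run E
t=11: queue=[E] q_used=1 → run E
t=12: queue=[E] q_used=2 → run E
t=13: queue=[E] q_used=0 → run E
t=14: (idle)
t=15: (idle)
t=16: (idle)
t=17: (idle)

completion order = C, D, H, E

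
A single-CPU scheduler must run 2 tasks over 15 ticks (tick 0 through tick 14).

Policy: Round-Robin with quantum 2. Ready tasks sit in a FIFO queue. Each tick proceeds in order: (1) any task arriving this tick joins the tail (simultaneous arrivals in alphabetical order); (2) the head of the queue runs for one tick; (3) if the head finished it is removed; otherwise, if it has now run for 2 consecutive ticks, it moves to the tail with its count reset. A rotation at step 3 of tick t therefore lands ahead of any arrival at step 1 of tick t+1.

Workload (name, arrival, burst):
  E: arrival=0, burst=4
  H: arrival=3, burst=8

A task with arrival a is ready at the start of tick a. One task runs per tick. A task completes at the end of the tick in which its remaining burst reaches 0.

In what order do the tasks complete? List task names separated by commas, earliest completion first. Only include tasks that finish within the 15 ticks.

t=0: queue=[E] q_used=0 → run E
t=1: queue=[E] q_used=1 → run E
t=2: queue=[E] q_used=0 → run E
t=3: queue=[E,H] q_used=1 → run E
t=4: queue=[H] q_used=0 → run H
t=5: queue=[H] q_used=1 → run H
t=6: queue=[H] q_used=0 → run H
t=7: queue=[H] q_used=1 → run H
t=8: queue=[H] q_used=0 → run H
t=9: queue=[H] q_used=1 → run H
t=10: queue=[H] q_used=0 → run H
t=11: queue=[H] q_used=1 → run H
t=12: (idle)
t=13: (idle)
t=14: (idle)

completion order = E, H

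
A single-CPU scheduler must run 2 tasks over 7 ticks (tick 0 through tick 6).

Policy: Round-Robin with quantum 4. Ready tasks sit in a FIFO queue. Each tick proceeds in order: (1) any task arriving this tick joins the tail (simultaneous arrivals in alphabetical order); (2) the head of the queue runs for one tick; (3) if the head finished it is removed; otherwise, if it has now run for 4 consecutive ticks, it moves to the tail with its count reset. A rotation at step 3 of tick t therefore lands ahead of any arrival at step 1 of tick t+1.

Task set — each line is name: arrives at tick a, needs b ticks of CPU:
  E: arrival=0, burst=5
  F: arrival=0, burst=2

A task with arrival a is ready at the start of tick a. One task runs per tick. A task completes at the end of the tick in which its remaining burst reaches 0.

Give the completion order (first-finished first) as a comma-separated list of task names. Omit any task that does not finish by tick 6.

t=0: queue=[E,F] q_used=0 → run E
t=1: queue=[E,F] q_used=1 → run E
t=2: queue=[E,F] q_used=2 → run E
t=3: queue=[E,F] q_used=3 → run E
t=4: queue=[F,E] q_used=0 → run F
t=5: queue=[F,E] q_used=1 → run F
t=6: queue=[E] q_used=0 → run E

completion order = F, E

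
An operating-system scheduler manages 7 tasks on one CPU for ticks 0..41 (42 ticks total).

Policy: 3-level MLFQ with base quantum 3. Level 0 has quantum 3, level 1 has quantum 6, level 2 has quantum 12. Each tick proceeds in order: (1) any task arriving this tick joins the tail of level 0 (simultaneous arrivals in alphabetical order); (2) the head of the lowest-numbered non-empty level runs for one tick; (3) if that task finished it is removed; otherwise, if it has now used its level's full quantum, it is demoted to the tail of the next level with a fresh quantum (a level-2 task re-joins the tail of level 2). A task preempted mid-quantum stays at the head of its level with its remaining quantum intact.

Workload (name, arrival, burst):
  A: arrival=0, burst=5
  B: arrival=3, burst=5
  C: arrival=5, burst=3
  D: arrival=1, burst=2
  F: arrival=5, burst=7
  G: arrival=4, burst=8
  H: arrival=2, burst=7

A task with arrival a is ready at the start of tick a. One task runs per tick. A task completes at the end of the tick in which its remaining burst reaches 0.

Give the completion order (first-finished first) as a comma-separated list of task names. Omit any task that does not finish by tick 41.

completion order = D, C, A, H, B, G, F

t=0: L0/L1/L2 = A/-/- → run A
t=1: L0/L1/L2 = AD/-/- → run A
t=2: L0/L1/L2 = ADH/-/- → run A
t=3: L0/L1/L2 = DHB/A/- → run D
t=4: L0/L1/L2 = DHBG/A/- → run D
t=5: L0/L1/L2 = HBGCF/A/- → run H
t=6: L0/L1/L2 = HBGCF/A/- → run H
t=7: L0/L1/L2 = HBGCF/A/- → run H
t=8: L0/L1/L2 = BGCF/AH/- → run B
t=9: L0/L1/L2 = BGCF/AH/- → run B
t=10: L0/L1/L2 = BGCF/AH/- → run B
t=11: L0/L1/L2 = GCF/AHB/- → run G
t=12: L0/L1/L2 = GCF/AHB/- → run G
t=13: L0/L1/L2 = GCF/AHB/- → run G
t=14: L0/L1/L2 = CF/AHBG/- → run C
t=15: L0/L1/L2 = CF/AHBG/- → run C
t=16: L0/L1/L2 = CF/AHBG/- → run C
t=17: L0/L1/L2 = F/AHBG/- → run F
t=18: L0/L1/L2 = F/AHBG/- → run F
t=19: L0/L1/L2 = F/AHBG/- → run F
t=20: L0/L1/L2 = -/AHBGF/- → run A
t=21: L0/L1/L2 = -/AHBGF/- → run A
t=22: L0/L1/L2 = -/HBGF/- → run H
t=23: L0/L1/L2 = -/HBGF/- → run H
t=24: L0/L1/L2 = -/HBGF/- → run H
t=25: L0/L1/L2 = -/HBGF/- → run H
t=26: L0/L1/L2 = -/BGF/- → run B
t=27: L0/L1/L2 = -/BGF/- → run B
t=28: L0/L1/L2 = -/GF/- → run G
t=29: L0/L1/L2 = -/GF/- → run G
t=30: L0/L1/L2 = -/GF/- → run G
t=31: L0/L1/L2 = -/GF/- → run G
t=32: L0/L1/L2 = -/GF/- → run G
t=33: L0/L1/L2 = -/F/- → run F
t=34: L0/L1/L2 = -/F/- → run F
t=35: L0/L1/L2 = -/F/- → run F
t=36: L0/L1/L2 = -/F/- → run F
t=37: (idle)
t=38: (idle)
t=39: (idle)
t=40: (idle)
t=41: (idle)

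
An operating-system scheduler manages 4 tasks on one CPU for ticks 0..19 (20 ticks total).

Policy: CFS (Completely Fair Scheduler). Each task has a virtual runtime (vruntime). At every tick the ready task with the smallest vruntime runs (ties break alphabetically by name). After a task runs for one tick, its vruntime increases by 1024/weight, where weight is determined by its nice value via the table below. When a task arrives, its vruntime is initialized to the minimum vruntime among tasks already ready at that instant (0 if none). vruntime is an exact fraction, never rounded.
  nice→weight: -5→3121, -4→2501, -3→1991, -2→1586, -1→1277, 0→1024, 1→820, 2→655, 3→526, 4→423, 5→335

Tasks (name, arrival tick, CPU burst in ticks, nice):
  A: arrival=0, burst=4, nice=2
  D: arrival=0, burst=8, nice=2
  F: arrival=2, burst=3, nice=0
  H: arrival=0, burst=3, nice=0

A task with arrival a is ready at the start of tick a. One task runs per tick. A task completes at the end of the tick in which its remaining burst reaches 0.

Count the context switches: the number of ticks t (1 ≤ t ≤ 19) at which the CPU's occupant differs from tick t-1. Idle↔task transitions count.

t=0: vr[A=0 D=0 H=0] → run A
t=1: vr[A=1024/655 D=0 H=0] → run D
t=2: vr[A=1024/655 D=1024/655 F=0 H=0] → run F
t=3: vr[A=1024/655 D=1024/655 F=1 H=0] → run H
t=4: vr[A=1024/655 D=1024/655 F=1 H=1] → run F
t=5: vr[A=1024/655 D=1024/655 F=2 H=1] → run H
t=6: vr[A=1024/655 D=1024/655 F=2 H=2] → run A
t=7: vr[A=2048/655 D=1024/655 F=2 H=2] → run D
t=8: vr[A=2048/655 D=2048/655 F=2 H=2] → run F
t=9: vr[A=2048/655 D=2048/655 H=2] → run H
t=10: vr[A=2048/655 D=2048/655] → run A
t=11: vr[A=3072/655 D=2048/655] → run D
t=12: vr[A=3072/655 D=3072/655] → run A
t=13: vr[D=3072/655] → run D
t=14: vr[D=4096/655] → run D
t=15: vr[D=1024/131] → run D
t=16: vr[D=6144/655] → run D
t=17: vr[D=7168/655] → run D
t=18: (idle)
t=19: (idle)

context switches = 14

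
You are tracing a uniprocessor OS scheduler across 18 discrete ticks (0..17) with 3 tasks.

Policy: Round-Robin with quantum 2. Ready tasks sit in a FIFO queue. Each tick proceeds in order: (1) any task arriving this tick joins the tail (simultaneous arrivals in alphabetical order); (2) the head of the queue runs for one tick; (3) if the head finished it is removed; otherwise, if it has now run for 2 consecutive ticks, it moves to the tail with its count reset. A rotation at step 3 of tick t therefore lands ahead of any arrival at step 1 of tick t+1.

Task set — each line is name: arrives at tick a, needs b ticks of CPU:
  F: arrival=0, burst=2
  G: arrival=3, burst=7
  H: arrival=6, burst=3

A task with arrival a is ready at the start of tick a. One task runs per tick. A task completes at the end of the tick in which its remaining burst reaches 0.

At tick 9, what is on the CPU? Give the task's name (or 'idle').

running at tick 9 = G

t=0: queue=[F] q_used=0 → run F
t=1: queue=[F] q_used=1 → run F
t=2: (idle)
t=3: queue=[G] q_used=0 → run G
t=4: queue=[G] q_used=1 → run G
t=5: queue=[G] q_used=0 → run G
t=6: queue=[G,H] q_used=1 → run G
t=7: queue=[H,G] q_used=0 → run H
t=8: queue=[H,G] q_used=1 → run H
t=9: queue=[G,H] q_used=0 → run G
t=10: queue=[G,H] q_used=1 → run G
t=11: queue=[H,G] q_used=0 → run H
t=12: queue=[G] q_used=0 → run G
t=13: (idle)
t=14: (idle)
t=15: (idle)
t=16: (idle)
t=17: (idle)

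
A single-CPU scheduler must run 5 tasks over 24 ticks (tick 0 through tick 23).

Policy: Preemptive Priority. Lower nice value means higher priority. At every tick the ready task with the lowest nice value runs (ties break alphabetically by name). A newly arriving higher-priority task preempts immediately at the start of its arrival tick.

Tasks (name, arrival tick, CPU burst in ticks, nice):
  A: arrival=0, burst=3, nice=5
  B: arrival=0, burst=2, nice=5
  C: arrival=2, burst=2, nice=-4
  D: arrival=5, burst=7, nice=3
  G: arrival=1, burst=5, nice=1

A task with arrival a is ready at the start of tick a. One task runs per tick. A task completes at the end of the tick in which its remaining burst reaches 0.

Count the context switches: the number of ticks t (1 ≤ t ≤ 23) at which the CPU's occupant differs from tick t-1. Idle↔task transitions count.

context switches = 7

t=0: ready={A,B} → run A
t=1: ready={A,B,G} → run G
t=2: ready={A,B,C,G} → run C
t=3: ready={A,B,C,G} → run C
t=4: ready={A,B,G} → run G
t=5: ready={A,B,D,G} → run G
t=6: ready={A,B,D,G} → run G
t=7: ready={A,B,D,G} → run G
t=8: ready={A,B,D} → run D
t=9: ready={A,B,D} → run D
t=10: ready={A,B,D} → run D
t=11: ready={A,B,D} → run D
t=12: ready={A,B,D} → run D
t=13: ready={A,B,D} → run D
t=14: ready={A,B,D} → run D
t=15: ready={A,B} → run A
t=16: ready={A,B} → run A
t=17: ready={B} → run B
t=18: ready={B} → run B
t=19: (idle)
t=20: (idle)
t=21: (idle)
t=22: (idle)
t=23: (idle)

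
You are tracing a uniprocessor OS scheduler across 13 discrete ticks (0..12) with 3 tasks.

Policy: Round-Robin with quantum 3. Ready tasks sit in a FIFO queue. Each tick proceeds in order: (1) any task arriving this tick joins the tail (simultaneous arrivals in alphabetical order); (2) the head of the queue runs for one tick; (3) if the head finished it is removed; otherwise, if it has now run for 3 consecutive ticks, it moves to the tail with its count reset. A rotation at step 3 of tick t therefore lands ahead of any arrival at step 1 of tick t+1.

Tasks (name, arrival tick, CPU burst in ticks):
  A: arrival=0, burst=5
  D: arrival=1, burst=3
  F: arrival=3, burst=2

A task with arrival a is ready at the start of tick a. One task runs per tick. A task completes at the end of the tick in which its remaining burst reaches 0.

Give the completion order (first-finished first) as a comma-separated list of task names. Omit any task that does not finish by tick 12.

completion order = D, A, F

t=0: queue=[A] q_used=0 → run A
t=1: queue=[A,D] q_used=1 → run A
t=2: queue=[A,D] q_used=2 → run A
t=3: queue=[D,A,F] q_used=0 → run D
t=4: queue=[D,A,F] q_used=1 → run D
t=5: queue=[D,A,F] q_used=2 → run D
t=6: queue=[A,F] q_used=0 → run A
t=7: queue=[A,F] q_used=1 → run A
t=8: queue=[F] q_used=0 → run F
t=9: queue=[F] q_used=1 → run F
t=10: (idle)
t=11: (idle)
t=12: (idle)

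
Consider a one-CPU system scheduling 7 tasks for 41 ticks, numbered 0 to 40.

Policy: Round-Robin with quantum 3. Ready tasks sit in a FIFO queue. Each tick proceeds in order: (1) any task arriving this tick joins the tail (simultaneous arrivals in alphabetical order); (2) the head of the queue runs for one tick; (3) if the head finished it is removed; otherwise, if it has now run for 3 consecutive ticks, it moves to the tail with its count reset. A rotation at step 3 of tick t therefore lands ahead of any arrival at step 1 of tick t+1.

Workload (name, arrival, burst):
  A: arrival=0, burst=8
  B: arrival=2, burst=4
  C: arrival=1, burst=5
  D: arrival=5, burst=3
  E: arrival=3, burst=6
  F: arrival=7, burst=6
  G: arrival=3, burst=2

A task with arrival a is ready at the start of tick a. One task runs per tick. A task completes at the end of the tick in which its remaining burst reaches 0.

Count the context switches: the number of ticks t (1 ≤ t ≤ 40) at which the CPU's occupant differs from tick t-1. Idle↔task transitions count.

t=0: queue=[A] q_used=0 → run A
t=1: queue=[A,C] q_used=1 → run A
t=2: queue=[A,C,B] q_used=2 → run A
t=3: queue=[C,B,A,E,G] q_used=0 → run C
t=4: queue=[C,B,A,E,G] q_used=1 → run C
t=5: queue=[C,B,A,E,G,D] q_used=2 → run C
t=6: queue=[B,A,E,G,D,C] q_used=0 → run B
t=7: queue=[B,A,E,G,D,C,F] q_used=1 → run B
t=8: queue=[B,A,E,G,D,C,F] q_used=2 → run B
t=9: queue=[A,E,G,D,C,F,B] q_used=0 → run A
t=10: queue=[A,E,G,D,C,F,B] q_used=1 → run A
t=11: queue=[A,E,G,D,C,F,B] q_used=2 → run A
t=12: queue=[E,G,D,C,F,B,A] q_used=0 → run E
t=13: queue=[E,G,D,C,F,B,A] q_used=1 → run E
t=14: queue=[E,G,D,C,F,B,A] q_used=2 → run E
t=15: queue=[G,D,C,F,B,A,E] q_used=0 → run G
t=16: queue=[G,D,C,F,B,A,E] q_used=1 → run G
t=17: queue=[D,C,F,B,A,E] q_used=0 → run D
t=18: queue=[D,C,F,B,A,E] q_used=1 → run D
t=19: queue=[D,C,F,B,A,E] q_used=2 → run D
t=20: queue=[C,F,B,A,E] q_used=0 → run C
t=21: queue=[C,F,B,A,E] q_used=1 → run C
t=22: queue=[F,B,A,E] q_used=0 → run F
t=23: queue=[F,B,A,E] q_used=1 → run F
t=24: queue=[F,B,A,E] q_used=2 → run F
t=25: queue=[B,A,E,F] q_used=0 → run B
t=26: queue=[A,E,F] q_used=0 → run A
t=27: queue=[A,E,F] q_used=1 → run A
t=28: queue=[E,F] q_used=0 → run E
t=29: queue=[E,F] q_used=1 → run E
t=30: queue=[E,F] q_used=2 → run E
t=31: queue=[F] q_used=0 → run F
t=32: queue=[F] q_used=1 → run F
t=33: queue=[F] q_used=2 → run F
t=34: (idle)
t=35: (idle)
t=36: (idle)
t=37: (idle)
t=38: (idle)
t=39: (idle)
t=40: (idle)

context switches = 13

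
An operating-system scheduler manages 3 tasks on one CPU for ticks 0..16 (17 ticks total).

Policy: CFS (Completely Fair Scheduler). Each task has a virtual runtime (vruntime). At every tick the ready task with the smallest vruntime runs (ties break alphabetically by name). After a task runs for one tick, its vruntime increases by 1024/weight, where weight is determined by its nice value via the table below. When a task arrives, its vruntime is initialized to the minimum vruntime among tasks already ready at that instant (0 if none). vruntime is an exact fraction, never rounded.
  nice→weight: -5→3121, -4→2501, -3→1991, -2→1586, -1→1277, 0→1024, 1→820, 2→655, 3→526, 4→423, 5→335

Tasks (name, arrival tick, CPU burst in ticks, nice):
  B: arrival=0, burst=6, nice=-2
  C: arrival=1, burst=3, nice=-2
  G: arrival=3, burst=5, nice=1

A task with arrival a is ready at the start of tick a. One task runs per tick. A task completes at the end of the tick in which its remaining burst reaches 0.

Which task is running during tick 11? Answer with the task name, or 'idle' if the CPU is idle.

running at tick 11 = G

t=0: vr[B=0] → run B
t=1: vr[B=512/793 C=512/793] → run B
t=2: vr[B=1024/793 C=512/793] → run C
t=3: vr[B=1024/793 C=1024/793 G=1024/793] → run B
t=4: vr[B=1536/793 C=1024/793 G=1024/793] → run C
t=5: vr[B=1536/793 C=1536/793 G=1024/793] → run G
t=6: vr[B=1536/793 C=1536/793 G=412928/162565] → run B
t=7: vr[B=2048/793 C=1536/793 G=412928/162565] → run C
t=8: vr[B=2048/793 G=412928/162565] → run G
t=9: vr[B=2048/793 G=615936/162565] → run B
t=10: vr[B=2560/793 G=615936/162565] → run B
t=11: vr[G=615936/162565] → run G
t=12: vr[G=818944/162565] → run G
t=13: vr[G=1021952/162565] → run G
t=14: (idle)
t=15: (idle)
t=16: (idle)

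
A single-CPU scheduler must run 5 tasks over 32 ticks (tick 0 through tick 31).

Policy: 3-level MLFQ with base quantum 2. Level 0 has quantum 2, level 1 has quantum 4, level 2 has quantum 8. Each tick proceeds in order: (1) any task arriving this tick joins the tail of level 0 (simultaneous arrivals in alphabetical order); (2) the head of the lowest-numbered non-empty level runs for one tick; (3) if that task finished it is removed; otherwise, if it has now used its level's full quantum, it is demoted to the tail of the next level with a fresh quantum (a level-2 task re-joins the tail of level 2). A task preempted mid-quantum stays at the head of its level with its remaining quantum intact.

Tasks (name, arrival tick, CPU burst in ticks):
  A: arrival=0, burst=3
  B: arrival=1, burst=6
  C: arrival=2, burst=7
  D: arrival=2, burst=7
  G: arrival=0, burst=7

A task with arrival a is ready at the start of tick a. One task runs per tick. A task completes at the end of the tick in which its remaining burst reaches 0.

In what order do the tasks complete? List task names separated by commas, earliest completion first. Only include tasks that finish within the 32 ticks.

t=0: L0/L1/L2 = AG/-/- → run A
t=1: L0/L1/L2 = AGB/-/- → run A
t=2: L0/L1/L2 = GBCD/A/- → run G
t=3: L0/L1/L2 = GBCD/A/- → run G
t=4: L0/L1/L2 = BCD/AG/- → run B
t=5: L0/L1/L2 = BCD/AG/- → run B
t=6: L0/L1/L2 = CD/AGB/- → run C
t=7: L0/L1/L2 = CD/AGB/- → run C
t=8: L0/L1/L2 = D/AGBC/- → run D
t=9: L0/L1/L2 = D/AGBC/- → run D
t=10: L0/L1/L2 = -/AGBCD/- → run A
t=11: L0/L1/L2 = -/GBCD/- → run G
t=12: L0/L1/L2 = -/GBCD/- → run G
t=13: L0/L1/L2 = -/GBCD/- → run G
t=14: L0/L1/L2 = -/GBCD/- → run G
t=15: L0/L1/L2 = -/BCD/G → run B
t=16: L0/L1/L2 = -/BCD/G → run B
t=17: L0/L1/L2 = -/BCD/G → run B
t=18: L0/L1/L2 = -/BCD/G → run B
t=19: L0/L1/L2 = -/CD/G → run C
t=20: L0/L1/L2 = -/CD/G → run C
t=21: L0/L1/L2 = -/CD/G → run C
t=22: L0/L1/L2 = -/CD/G → run C
t=23: L0/L1/L2 = -/D/GC → run D
t=24: L0/L1/L2 = -/D/GC → run D
t=25: L0/L1/L2 = -/D/GC → run D
t=26: L0/L1/L2 = -/D/GC → run D
t=27: L0/L1/L2 = -/-/GCD → run G
t=28: L0/L1/L2 = -/-/CD → run C
t=29: L0/L1/L2 = -/-/D → run D
t=30: (idle)
t=31: (idle)

completion order = A, B, G, C, D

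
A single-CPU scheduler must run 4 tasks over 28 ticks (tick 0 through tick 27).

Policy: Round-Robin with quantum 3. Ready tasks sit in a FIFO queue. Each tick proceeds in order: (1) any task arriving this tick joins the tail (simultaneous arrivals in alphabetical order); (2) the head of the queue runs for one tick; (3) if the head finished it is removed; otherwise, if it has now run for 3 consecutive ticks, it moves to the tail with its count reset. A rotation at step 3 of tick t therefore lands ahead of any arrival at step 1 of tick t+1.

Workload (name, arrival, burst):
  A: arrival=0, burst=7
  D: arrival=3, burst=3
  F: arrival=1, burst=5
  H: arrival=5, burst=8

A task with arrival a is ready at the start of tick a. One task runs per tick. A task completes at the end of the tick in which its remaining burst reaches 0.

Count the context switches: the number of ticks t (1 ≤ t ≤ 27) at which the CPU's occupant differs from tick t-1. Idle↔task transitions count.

context switches = 8

t=0: queue=[A] q_used=0 → run A
t=1: queue=[A,F] q_used=1 → run A
t=2: queue=[A,F] q_used=2 → run A
t=3: queue=[F,A,D] q_used=0 → run F
t=4: queue=[F,A,D] q_used=1 → run F
t=5: queue=[F,A,D,H] q_used=2 → run F
t=6: queue=[A,D,H,F] q_used=0 → run A
t=7: queue=[A,D,H,F] q_used=1 → run A
t=8: queue=[A,D,H,F] q_used=2 → run A
t=9: queue=[D,H,F,A] q_used=0 → run D
t=10: queue=[D,H,F,A] q_used=1 → run D
t=11: queue=[D,H,F,A] q_used=2 → run D
t=12: queue=[H,F,A] q_used=0 → run H
t=13: queue=[H,F,A] q_used=1 → run H
t=14: queue=[H,F,A] q_used=2 → run H
t=15: queue=[F,A,H] q_used=0 → run F
t=16: queue=[F,A,H] q_used=1 → run F
t=17: queue=[A,H] q_used=0 → run A
t=18: queue=[H] q_used=0 → run H
t=19: queue=[H] q_used=1 → run H
t=20: queue=[H] q_used=2 → run H
t=21: queue=[H] q_used=0 → run H
t=22: queue=[H] q_used=1 → run H
t=23: (idle)
t=24: (idle)
t=25: (idle)
t=26: (idle)
t=27: (idle)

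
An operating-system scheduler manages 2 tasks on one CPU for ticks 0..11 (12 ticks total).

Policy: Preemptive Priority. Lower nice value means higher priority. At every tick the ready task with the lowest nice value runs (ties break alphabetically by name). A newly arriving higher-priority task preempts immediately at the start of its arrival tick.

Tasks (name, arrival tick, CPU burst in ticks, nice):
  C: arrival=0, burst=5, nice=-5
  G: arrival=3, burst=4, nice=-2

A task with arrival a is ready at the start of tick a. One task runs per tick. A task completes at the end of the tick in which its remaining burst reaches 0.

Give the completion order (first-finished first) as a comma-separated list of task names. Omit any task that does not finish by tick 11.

t=0: ready={C} → run C
t=1: ready={C} → run C
t=2: ready={C} → run C
t=3: ready={C,G} → run C
t=4: ready={C,G} → run C
t=5: ready={G} → run G
t=6: ready={G} → run G
t=7: ready={G} → run G
t=8: ready={G} → run G
t=9: (idle)
t=10: (idle)
t=11: (idle)

completion order = C, G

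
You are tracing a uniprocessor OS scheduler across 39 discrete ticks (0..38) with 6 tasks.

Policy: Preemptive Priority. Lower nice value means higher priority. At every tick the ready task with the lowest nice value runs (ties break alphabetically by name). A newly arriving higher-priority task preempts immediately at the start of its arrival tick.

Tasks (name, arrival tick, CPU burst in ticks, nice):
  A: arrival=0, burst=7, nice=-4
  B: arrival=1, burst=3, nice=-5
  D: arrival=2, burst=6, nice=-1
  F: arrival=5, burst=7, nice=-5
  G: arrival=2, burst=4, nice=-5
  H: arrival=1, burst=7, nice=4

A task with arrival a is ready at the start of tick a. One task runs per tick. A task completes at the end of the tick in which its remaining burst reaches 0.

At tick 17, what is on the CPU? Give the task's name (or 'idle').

running at tick 17 = A

t=0: ready={A} → run A
t=1: ready={A,B,H} → run B
t=2: ready={A,B,D,G,H} → run B
t=3: ready={A,B,D,G,H} → run B
t=4: ready={A,D,G,H} → run G
t=5: ready={A,D,F,G,H} → run F
t=6: ready={A,D,F,G,H} → run F
t=7: ready={A,D,F,G,H} → run F
t=8: ready={A,D,F,G,H} → run F
t=9: ready={A,D,F,G,H} → run F
t=10: ready={A,D,F,G,H} → run F
t=11: ready={A,D,F,G,H} → run F
t=12: ready={A,D,G,H} → run G
t=13: ready={A,D,G,H} → run G
t=14: ready={A,D,G,H} → run G
t=15: ready={A,D,H} → run A
t=16: ready={A,D,H} → run A
t=17: ready={A,D,H} → run A
t=18: ready={A,D,H} → run A
t=19: ready={A,D,H} → run A
t=20: ready={A,D,H} → run A
t=21: ready={D,H} → run D
t=22: ready={D,H} → run D
t=23: ready={D,H} → run D
t=24: ready={D,H} → run D
t=25: ready={D,H} → run D
t=26: ready={D,H} → run D
t=27: ready={H} → run H
t=28: ready={H} → run H
t=29: ready={H} → run H
t=30: ready={H} → run H
t=31: ready={H} → run H
t=32: ready={H} → run H
t=33: ready={H} → run H
t=34: (idle)
t=35: (idle)
t=36: (idle)
t=37: (idle)
t=38: (idle)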